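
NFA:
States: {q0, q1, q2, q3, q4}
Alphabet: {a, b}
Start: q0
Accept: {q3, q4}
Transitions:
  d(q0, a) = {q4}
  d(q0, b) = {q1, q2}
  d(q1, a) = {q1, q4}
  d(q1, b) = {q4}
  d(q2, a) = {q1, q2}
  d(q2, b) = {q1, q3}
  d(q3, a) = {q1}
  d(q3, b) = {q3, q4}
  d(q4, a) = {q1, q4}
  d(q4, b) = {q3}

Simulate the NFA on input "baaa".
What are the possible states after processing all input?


Start: {q0}
  --b--> {q1, q2}
  --a--> {q1, q2, q4}
  --a--> {q1, q2, q4}
  --a--> {q1, q2, q4}

{q1, q2, q4}


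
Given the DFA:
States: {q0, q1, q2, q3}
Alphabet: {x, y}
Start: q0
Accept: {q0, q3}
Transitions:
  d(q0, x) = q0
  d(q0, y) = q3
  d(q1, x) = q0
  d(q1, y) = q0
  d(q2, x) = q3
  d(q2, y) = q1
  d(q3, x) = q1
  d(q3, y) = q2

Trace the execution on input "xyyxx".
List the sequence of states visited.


Input: xyyxx
d(q0, x) = q0
d(q0, y) = q3
d(q3, y) = q2
d(q2, x) = q3
d(q3, x) = q1


q0 -> q0 -> q3 -> q2 -> q3 -> q1


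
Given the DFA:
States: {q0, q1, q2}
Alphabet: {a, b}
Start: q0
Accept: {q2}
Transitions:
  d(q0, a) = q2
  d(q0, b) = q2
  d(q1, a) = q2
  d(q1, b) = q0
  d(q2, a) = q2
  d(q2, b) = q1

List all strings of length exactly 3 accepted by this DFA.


All strings of length 3: 8 total
Accepted: 4

"aaa", "aba", "baa", "bba"


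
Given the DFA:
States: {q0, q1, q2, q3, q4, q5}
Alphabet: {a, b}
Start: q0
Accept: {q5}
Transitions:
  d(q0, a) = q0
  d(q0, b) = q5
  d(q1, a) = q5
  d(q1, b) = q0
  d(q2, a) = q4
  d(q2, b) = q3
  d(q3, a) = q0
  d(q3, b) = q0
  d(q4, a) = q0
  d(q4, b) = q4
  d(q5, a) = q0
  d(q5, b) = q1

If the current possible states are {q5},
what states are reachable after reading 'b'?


Apply transition on 'b' from each current state:
  d(q5, b) = q1

{q1}


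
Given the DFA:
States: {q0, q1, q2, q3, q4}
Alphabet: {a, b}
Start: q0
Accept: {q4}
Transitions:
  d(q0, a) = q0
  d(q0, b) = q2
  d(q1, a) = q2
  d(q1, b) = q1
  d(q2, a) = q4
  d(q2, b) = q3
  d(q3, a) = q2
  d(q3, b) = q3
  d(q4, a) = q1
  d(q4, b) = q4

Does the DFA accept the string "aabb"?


Trace: q0 -> q0 -> q0 -> q2 -> q3
Final state: q3
Accept states: {q4}

No, rejected (final state q3 is not an accept state)


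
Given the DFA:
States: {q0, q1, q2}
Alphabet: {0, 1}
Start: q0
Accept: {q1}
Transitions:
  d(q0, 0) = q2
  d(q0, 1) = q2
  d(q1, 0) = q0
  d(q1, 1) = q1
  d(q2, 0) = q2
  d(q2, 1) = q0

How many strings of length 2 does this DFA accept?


Enumerating all length-2 strings:
  "00" -> q2 [reject]
  "01" -> q0 [reject]
  "10" -> q2 [reject]
  "11" -> q0 [reject]

0 out of 4


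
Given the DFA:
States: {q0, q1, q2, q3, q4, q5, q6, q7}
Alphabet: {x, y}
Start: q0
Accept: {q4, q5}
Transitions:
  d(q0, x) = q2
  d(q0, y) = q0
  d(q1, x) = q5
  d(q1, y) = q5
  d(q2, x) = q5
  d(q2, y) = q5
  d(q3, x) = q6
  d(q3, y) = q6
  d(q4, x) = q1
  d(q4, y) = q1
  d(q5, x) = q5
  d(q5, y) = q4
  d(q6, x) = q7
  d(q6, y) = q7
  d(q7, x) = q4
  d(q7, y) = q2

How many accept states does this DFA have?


Accept states listed: {q4, q5}
Counting: q4(1) q5(2)

2


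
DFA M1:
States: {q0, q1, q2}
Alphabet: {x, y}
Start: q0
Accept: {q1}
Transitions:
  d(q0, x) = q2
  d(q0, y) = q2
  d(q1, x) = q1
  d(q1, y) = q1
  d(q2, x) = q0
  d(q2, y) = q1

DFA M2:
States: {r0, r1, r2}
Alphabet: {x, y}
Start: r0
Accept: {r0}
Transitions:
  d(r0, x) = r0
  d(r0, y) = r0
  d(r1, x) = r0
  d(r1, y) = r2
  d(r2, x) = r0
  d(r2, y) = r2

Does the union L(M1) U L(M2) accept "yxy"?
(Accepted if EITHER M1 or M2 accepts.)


M1: final=q2 accepted=False
M2: final=r0 accepted=True

Yes, union accepts


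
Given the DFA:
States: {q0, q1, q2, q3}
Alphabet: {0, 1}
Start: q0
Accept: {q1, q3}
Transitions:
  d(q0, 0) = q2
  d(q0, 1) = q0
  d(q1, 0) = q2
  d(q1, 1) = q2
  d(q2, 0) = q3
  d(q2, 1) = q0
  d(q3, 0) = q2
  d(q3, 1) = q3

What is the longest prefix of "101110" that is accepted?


Run the DFA, marking each prefix where the state is accepting:
  "" -> q0 [reject]
  "1" -> q0 [reject]
  "10" -> q2 [reject]
  "101" -> q0 [reject]
  "1011" -> q0 [reject]
  "10111" -> q0 [reject]
  "101110" -> q2 [reject]

No prefix is accepted


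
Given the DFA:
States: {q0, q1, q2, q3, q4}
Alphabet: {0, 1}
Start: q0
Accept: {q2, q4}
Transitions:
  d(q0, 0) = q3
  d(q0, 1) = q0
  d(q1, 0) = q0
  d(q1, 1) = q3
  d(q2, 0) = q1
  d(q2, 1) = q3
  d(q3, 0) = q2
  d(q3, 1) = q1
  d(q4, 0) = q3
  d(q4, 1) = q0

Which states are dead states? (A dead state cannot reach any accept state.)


Forward reachability from each state:
  q0 -> reaches accept state q2 (live)
  q1 -> reaches accept state q2 (live)
  q2 -> reaches accept state q2 (live)
  q3 -> reaches accept state q2 (live)
  q4 -> reaches accept state q2 (live)

None (all states can reach an accept state)


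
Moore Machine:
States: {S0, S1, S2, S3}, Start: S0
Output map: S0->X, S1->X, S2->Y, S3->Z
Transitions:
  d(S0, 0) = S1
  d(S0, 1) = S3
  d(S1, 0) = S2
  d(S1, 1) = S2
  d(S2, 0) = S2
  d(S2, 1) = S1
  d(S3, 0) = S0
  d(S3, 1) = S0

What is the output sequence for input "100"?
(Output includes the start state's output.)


Start: S0 (output X)
  --1--> S3 (output Z)
  --0--> S0 (output X)
  --0--> S1 (output X)

"XZXX"


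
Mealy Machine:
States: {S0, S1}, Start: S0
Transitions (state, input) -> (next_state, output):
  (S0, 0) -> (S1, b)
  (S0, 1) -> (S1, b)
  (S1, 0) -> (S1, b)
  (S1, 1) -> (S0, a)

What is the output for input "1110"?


Step-by-step:
  (S0, 1) -> (S1, b)
  (S1, 1) -> (S0, a)
  (S0, 1) -> (S1, b)
  (S1, 0) -> (S1, b)

"babb"


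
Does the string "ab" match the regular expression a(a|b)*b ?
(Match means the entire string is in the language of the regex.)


|string| = 2; first = 'a'; last = 'b'

Yes, "ab" matches a(a|b)*b


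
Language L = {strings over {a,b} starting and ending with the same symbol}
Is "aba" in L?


first = 'a', last = 'a'

Yes, "aba" is in L


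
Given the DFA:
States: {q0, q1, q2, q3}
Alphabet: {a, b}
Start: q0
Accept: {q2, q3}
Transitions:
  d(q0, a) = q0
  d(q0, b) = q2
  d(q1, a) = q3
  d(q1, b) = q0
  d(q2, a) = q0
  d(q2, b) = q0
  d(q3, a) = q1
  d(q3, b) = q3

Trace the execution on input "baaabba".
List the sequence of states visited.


Input: baaabba
d(q0, b) = q2
d(q2, a) = q0
d(q0, a) = q0
d(q0, a) = q0
d(q0, b) = q2
d(q2, b) = q0
d(q0, a) = q0


q0 -> q2 -> q0 -> q0 -> q0 -> q2 -> q0 -> q0


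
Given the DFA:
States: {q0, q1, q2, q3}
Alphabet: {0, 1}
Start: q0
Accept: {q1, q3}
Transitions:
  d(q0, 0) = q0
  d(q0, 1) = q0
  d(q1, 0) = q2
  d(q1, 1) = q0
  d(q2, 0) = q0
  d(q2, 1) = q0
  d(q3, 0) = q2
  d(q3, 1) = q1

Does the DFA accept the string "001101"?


Trace: q0 -> q0 -> q0 -> q0 -> q0 -> q0 -> q0
Final state: q0
Accept states: {q1, q3}

No, rejected (final state q0 is not an accept state)


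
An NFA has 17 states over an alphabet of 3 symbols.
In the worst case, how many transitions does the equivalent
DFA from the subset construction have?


Subset construction: one DFA state per subset of NFA states = 2^17 = 131072 states.
Each DFA state has 3 outgoing transitions: 131072 * 3 = 393216

393216


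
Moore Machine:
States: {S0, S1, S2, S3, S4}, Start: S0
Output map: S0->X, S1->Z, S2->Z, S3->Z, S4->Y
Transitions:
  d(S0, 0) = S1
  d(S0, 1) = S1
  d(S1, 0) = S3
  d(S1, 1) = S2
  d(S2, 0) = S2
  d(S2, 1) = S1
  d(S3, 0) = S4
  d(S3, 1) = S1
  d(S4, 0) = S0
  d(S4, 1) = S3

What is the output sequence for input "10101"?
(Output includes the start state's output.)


Start: S0 (output X)
  --1--> S1 (output Z)
  --0--> S3 (output Z)
  --1--> S1 (output Z)
  --0--> S3 (output Z)
  --1--> S1 (output Z)

"XZZZZZ"


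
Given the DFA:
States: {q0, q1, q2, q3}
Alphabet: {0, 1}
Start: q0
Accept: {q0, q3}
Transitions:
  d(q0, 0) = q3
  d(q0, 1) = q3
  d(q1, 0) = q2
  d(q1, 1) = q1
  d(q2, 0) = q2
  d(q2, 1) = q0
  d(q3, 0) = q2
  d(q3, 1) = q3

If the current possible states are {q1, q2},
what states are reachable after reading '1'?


Apply transition on '1' from each current state:
  d(q1, 1) = q1
  d(q2, 1) = q0

{q0, q1}


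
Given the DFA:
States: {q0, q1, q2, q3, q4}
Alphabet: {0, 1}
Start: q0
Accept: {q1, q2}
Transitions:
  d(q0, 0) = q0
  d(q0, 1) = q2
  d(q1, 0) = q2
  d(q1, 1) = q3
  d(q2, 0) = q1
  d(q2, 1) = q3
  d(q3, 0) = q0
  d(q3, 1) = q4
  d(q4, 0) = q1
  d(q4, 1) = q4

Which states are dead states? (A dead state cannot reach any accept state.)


Forward reachability from each state:
  q0 -> reaches accept state q1 (live)
  q1 -> reaches accept state q1 (live)
  q2 -> reaches accept state q1 (live)
  q3 -> reaches accept state q1 (live)
  q4 -> reaches accept state q1 (live)

None (all states can reach an accept state)


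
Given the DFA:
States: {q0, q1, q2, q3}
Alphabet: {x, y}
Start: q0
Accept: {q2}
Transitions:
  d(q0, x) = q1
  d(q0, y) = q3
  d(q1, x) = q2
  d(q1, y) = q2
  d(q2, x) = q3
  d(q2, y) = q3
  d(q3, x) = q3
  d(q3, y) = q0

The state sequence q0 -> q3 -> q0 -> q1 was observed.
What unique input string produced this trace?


Trace back each transition to find the symbol:
  q0 --[y]--> q3
  q3 --[y]--> q0
  q0 --[x]--> q1

"yyx"


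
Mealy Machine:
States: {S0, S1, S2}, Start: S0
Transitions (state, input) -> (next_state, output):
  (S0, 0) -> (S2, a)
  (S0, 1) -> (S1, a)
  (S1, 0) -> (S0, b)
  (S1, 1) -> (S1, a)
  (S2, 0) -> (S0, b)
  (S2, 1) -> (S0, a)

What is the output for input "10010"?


Step-by-step:
  (S0, 1) -> (S1, a)
  (S1, 0) -> (S0, b)
  (S0, 0) -> (S2, a)
  (S2, 1) -> (S0, a)
  (S0, 0) -> (S2, a)

"abaaa"


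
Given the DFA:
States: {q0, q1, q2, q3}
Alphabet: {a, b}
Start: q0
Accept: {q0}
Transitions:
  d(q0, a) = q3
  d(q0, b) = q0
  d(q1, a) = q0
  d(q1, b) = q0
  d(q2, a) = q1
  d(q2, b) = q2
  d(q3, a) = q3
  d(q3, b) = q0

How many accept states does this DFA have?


Accept states listed: {q0}
Counting: q0(1)

1


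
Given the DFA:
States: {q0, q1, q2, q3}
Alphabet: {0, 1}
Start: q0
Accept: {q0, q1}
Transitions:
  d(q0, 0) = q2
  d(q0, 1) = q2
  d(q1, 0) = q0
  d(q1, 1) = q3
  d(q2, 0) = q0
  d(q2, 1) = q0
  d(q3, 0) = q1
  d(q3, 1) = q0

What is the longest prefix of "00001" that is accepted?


Run the DFA, marking each prefix where the state is accepting:
  "" -> q0 [accept]
  "0" -> q2 [reject]
  "00" -> q0 [accept]
  "000" -> q2 [reject]
  "0000" -> q0 [accept]
  "00001" -> q2 [reject]

"0000"


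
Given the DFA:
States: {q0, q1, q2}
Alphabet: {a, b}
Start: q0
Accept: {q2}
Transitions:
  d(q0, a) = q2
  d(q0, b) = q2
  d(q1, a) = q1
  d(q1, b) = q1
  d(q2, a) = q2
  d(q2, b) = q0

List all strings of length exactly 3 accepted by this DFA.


All strings of length 3: 8 total
Accepted: 6

"aaa", "aba", "abb", "baa", "bba", "bbb"


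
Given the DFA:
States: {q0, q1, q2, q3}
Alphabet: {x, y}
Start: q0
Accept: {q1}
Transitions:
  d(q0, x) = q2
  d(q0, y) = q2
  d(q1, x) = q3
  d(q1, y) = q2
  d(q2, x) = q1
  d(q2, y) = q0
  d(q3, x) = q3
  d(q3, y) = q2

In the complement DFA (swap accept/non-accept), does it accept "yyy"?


Trace: q0 -> q2 -> q0 -> q2
Final: q2
Original accept: {q1}
Complement: q2 is not in original accept

Yes, complement accepts (original rejects)


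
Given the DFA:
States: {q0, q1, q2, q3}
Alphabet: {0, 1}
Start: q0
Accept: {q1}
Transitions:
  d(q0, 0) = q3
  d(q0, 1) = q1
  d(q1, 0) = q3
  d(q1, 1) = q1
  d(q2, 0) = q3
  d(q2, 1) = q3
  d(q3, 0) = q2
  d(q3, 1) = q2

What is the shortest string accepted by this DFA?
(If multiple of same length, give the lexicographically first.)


BFS by string length (lex-first path to each state shown):
  len 0: q0<-""
  len 1: q1<-"1", q3<-"0"
Found accept state at length 1.

"1"


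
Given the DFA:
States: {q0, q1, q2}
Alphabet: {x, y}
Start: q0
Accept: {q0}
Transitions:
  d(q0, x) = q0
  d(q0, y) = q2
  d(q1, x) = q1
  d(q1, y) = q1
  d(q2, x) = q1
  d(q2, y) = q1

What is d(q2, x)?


Looking up transition d(q2, x)

q1


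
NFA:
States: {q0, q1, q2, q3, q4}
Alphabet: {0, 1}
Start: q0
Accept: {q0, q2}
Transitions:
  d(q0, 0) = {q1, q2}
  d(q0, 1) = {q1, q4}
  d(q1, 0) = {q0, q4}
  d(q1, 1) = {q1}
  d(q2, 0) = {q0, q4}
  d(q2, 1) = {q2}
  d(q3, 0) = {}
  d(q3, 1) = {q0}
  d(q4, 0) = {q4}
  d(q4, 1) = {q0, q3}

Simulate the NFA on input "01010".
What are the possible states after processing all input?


Start: {q0}
  --0--> {q1, q2}
  --1--> {q1, q2}
  --0--> {q0, q4}
  --1--> {q0, q1, q3, q4}
  --0--> {q0, q1, q2, q4}

{q0, q1, q2, q4}


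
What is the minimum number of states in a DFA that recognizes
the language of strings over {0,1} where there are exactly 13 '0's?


States: count = 0, 1, ..., 13 (that's 14 states), plus a dead state for count > 13.
Total: 14 + 1 = 15. Accept = count-13 state.

15


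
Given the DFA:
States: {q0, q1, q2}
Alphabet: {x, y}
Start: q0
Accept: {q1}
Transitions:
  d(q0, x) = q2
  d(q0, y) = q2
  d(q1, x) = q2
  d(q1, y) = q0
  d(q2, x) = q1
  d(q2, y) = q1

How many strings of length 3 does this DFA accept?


Enumerating all length-3 strings:
  "xxx" -> q2 [reject]
  "xxy" -> q0 [reject]
  "xyx" -> q2 [reject]
  "xyy" -> q0 [reject]
  "yxx" -> q2 [reject]
  "yxy" -> q0 [reject]
  "yyx" -> q2 [reject]
  "yyy" -> q0 [reject]

0 out of 8


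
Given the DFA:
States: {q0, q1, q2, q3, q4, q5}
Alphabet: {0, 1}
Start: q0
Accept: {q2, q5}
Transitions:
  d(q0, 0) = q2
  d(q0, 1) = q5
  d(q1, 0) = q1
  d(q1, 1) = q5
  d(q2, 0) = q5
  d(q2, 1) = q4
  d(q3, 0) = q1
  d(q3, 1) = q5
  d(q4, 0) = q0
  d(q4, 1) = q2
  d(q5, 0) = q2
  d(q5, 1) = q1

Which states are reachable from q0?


BFS from q0:
  layer 0: {q0}
  layer 1: {q2, q5}
  layer 2: {q1, q4}

{q0, q1, q2, q4, q5}


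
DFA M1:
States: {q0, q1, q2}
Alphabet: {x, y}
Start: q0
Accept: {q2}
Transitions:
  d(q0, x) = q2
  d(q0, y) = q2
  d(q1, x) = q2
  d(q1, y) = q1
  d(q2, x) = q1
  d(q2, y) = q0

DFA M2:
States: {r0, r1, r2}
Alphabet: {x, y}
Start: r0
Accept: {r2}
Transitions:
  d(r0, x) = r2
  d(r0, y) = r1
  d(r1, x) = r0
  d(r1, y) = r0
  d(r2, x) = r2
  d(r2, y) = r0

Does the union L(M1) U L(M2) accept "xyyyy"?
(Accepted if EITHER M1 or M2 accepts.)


M1: final=q2 accepted=True
M2: final=r1 accepted=False

Yes, union accepts


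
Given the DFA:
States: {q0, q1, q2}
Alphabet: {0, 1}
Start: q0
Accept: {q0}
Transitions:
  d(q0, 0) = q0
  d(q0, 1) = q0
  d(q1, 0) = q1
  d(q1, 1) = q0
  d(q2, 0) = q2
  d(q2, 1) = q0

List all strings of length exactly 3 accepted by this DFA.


All strings of length 3: 8 total
Accepted: 8

"000", "001", "010", "011", "100", "101", "110", "111"


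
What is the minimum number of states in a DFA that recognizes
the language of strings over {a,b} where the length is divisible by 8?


States track (length) mod 8.
Need 8 states: one per remainder 0..7; accept = remainder 0.

8


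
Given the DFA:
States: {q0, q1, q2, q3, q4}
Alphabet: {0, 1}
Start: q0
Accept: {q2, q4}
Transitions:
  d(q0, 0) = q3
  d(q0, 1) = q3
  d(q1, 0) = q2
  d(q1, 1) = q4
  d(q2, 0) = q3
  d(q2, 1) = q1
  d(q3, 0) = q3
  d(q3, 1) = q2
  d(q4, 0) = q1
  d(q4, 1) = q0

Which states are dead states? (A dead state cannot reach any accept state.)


Forward reachability from each state:
  q0 -> reaches accept state q2 (live)
  q1 -> reaches accept state q2 (live)
  q2 -> reaches accept state q2 (live)
  q3 -> reaches accept state q2 (live)
  q4 -> reaches accept state q2 (live)

None (all states can reach an accept state)


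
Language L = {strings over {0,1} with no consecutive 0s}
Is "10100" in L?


'00' occurs at index 3

No, "10100" is not in L


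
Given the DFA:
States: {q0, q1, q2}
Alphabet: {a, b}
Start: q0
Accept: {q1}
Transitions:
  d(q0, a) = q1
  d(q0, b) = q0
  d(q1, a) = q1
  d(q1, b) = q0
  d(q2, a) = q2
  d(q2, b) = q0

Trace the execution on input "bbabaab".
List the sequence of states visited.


Input: bbabaab
d(q0, b) = q0
d(q0, b) = q0
d(q0, a) = q1
d(q1, b) = q0
d(q0, a) = q1
d(q1, a) = q1
d(q1, b) = q0


q0 -> q0 -> q0 -> q1 -> q0 -> q1 -> q1 -> q0


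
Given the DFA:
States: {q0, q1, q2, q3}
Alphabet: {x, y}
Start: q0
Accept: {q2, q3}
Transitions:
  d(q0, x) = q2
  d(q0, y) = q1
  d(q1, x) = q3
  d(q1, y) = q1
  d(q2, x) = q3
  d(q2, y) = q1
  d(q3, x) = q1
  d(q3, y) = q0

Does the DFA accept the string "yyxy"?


Trace: q0 -> q1 -> q1 -> q3 -> q0
Final state: q0
Accept states: {q2, q3}

No, rejected (final state q0 is not an accept state)


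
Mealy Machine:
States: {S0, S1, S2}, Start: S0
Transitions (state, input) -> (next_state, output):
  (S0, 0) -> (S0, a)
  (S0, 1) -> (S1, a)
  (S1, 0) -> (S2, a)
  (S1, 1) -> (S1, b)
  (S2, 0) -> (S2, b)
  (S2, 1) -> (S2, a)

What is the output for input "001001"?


Step-by-step:
  (S0, 0) -> (S0, a)
  (S0, 0) -> (S0, a)
  (S0, 1) -> (S1, a)
  (S1, 0) -> (S2, a)
  (S2, 0) -> (S2, b)
  (S2, 1) -> (S2, a)

"aaaaba"


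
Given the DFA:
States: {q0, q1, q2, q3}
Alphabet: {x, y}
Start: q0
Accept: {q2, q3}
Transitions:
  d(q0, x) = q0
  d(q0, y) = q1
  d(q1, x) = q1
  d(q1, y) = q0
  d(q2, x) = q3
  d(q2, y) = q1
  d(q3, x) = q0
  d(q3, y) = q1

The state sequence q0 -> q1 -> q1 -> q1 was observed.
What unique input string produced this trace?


Trace back each transition to find the symbol:
  q0 --[y]--> q1
  q1 --[x]--> q1
  q1 --[x]--> q1

"yxx"


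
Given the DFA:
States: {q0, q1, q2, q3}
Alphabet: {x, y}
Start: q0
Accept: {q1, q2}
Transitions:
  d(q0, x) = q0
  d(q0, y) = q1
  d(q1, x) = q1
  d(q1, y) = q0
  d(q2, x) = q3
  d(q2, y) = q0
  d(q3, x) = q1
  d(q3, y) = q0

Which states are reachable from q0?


BFS from q0:
  layer 0: {q0}
  layer 1: {q1}

{q0, q1}


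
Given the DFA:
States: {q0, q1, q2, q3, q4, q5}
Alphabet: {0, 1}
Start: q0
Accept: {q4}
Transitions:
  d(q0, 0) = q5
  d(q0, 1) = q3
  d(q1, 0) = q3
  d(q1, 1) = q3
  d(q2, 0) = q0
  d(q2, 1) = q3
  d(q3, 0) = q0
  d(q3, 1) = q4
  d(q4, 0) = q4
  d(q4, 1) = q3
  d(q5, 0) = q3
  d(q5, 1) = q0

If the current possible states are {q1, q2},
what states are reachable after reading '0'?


Apply transition on '0' from each current state:
  d(q1, 0) = q3
  d(q2, 0) = q0

{q0, q3}


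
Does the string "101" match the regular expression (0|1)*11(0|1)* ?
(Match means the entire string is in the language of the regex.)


|string| = 3; first = '1'; last = '1'

No, "101" does not match (0|1)*11(0|1)*


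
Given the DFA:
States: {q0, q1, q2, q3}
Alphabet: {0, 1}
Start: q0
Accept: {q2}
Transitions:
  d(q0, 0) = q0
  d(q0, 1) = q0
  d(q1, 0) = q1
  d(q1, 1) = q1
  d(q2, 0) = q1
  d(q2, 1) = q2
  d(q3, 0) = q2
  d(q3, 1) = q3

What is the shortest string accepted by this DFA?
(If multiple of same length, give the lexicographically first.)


BFS by string length (lex-first path to each state shown):
  len 0: q0<-""
  len 1: q0<-"0"
  len 2: q0<-"00"
  len 3: q0<-"000"
  len 4: q0<-"0000"
  len 5: q0<-"00000"
  len 6: q0<-"000000"
  len 7: q0<-"0000000"
  len 8: q0<-"00000000"

No string accepted (empty language)


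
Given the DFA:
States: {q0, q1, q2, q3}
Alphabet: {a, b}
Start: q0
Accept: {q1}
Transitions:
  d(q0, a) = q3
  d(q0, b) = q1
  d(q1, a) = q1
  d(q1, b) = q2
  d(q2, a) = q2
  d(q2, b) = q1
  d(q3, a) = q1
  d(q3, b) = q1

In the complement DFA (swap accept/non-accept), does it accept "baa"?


Trace: q0 -> q1 -> q1 -> q1
Final: q1
Original accept: {q1}
Complement: q1 is in original accept

No, complement rejects (original accepts)


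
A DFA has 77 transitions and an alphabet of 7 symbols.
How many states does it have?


Each state has exactly one transition per symbol.
states = transitions / |alphabet| = 77 / 7 = 11

11


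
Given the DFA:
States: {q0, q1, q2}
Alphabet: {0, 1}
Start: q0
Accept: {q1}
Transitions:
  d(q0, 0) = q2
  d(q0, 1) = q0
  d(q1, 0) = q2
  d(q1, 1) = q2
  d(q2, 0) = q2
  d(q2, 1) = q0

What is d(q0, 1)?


Looking up transition d(q0, 1)

q0


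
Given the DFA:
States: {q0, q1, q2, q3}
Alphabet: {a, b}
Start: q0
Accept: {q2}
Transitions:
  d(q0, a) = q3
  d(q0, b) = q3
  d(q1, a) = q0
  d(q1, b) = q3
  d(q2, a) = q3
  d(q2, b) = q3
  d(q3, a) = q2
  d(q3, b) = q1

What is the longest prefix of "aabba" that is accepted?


Run the DFA, marking each prefix where the state is accepting:
  "" -> q0 [reject]
  "a" -> q3 [reject]
  "aa" -> q2 [accept]
  "aab" -> q3 [reject]
  "aabb" -> q1 [reject]
  "aabba" -> q0 [reject]

"aa"


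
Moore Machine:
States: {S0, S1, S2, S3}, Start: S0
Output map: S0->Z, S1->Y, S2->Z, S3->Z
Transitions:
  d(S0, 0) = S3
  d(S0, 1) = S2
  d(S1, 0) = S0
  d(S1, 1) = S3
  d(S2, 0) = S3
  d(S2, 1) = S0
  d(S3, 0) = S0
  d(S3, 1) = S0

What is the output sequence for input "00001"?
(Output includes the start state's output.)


Start: S0 (output Z)
  --0--> S3 (output Z)
  --0--> S0 (output Z)
  --0--> S3 (output Z)
  --0--> S0 (output Z)
  --1--> S2 (output Z)

"ZZZZZZ"


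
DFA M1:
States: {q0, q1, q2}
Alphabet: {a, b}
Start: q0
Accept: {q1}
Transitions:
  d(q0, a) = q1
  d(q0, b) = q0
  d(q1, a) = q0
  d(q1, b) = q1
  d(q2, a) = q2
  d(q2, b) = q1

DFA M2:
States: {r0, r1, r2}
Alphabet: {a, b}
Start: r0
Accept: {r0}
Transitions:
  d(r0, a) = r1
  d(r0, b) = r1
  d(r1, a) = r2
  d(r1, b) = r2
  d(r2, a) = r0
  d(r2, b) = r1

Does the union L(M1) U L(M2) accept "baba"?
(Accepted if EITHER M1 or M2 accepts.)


M1: final=q0 accepted=False
M2: final=r2 accepted=False

No, union rejects (neither accepts)


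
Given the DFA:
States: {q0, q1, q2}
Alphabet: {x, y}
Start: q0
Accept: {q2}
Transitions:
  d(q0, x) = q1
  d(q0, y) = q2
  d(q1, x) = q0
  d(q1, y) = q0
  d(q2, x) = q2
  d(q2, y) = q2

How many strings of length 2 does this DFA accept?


Enumerating all length-2 strings:
  "xx" -> q0 [reject]
  "xy" -> q0 [reject]
  "yx" -> q2 [accept]
  "yy" -> q2 [accept]

2 out of 4


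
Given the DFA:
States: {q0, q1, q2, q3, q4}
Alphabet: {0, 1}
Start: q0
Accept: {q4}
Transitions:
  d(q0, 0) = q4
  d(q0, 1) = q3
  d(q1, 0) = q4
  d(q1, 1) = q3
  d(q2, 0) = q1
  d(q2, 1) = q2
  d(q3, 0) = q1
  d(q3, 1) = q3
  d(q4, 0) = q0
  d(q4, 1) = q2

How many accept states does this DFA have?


Accept states listed: {q4}
Counting: q4(1)

1


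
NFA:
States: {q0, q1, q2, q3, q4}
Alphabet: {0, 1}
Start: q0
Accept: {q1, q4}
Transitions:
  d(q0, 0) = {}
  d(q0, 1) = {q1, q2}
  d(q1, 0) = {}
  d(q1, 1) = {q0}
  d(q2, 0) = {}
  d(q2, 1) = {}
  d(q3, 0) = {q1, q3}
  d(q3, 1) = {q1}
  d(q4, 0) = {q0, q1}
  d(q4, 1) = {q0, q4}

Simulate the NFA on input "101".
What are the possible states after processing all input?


Start: {q0}
  --1--> {q1, q2}
  --0--> {}
  --1--> {}

{} (empty set, no valid transitions)


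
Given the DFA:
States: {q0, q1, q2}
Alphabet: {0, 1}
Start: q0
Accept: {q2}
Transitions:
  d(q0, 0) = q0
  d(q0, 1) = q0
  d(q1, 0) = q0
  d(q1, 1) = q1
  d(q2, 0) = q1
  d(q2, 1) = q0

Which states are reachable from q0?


BFS from q0:
  layer 0: {q0}

{q0}


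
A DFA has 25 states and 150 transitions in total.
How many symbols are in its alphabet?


Each state has exactly one transition per symbol.
|alphabet| = transitions / states = 150 / 25 = 6

6


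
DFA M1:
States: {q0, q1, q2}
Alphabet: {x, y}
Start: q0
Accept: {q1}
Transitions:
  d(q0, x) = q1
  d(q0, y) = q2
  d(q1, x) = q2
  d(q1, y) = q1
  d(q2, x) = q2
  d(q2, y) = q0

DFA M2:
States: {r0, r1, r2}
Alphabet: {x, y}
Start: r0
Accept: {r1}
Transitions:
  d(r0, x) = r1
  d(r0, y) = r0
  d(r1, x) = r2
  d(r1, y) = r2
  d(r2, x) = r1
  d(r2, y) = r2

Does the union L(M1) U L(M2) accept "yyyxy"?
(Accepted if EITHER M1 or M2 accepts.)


M1: final=q0 accepted=False
M2: final=r2 accepted=False

No, union rejects (neither accepts)


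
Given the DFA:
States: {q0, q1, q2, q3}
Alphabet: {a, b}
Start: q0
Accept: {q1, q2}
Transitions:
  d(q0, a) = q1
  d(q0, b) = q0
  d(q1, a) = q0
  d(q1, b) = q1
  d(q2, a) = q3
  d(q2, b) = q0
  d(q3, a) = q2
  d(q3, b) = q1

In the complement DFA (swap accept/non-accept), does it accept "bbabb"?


Trace: q0 -> q0 -> q0 -> q1 -> q1 -> q1
Final: q1
Original accept: {q1, q2}
Complement: q1 is in original accept

No, complement rejects (original accepts)


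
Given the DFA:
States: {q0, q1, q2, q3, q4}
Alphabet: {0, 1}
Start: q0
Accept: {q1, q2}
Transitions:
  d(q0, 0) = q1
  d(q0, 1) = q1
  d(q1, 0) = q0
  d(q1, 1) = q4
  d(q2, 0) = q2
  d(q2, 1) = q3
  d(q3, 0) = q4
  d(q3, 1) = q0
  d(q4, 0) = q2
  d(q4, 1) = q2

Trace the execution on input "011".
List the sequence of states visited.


Input: 011
d(q0, 0) = q1
d(q1, 1) = q4
d(q4, 1) = q2


q0 -> q1 -> q4 -> q2


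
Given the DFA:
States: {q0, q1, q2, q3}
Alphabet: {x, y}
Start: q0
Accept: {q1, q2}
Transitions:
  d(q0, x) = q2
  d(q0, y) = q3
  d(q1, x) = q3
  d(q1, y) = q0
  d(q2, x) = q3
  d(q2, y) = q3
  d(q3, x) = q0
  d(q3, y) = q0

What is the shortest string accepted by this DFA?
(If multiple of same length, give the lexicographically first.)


BFS by string length (lex-first path to each state shown):
  len 0: q0<-""
  len 1: q2<-"x", q3<-"y"
Found accept state at length 1.

"x"


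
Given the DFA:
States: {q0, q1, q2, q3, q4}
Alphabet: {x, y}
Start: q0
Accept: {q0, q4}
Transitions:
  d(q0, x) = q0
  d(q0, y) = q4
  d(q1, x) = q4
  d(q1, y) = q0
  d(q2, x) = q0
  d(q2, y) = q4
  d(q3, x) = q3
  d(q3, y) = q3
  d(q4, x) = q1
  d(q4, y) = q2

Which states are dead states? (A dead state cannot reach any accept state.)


Forward reachability from each state:
  q0 -> reaches accept state q0 (live)
  q1 -> reaches accept state q0 (live)
  q2 -> reaches accept state q0 (live)
  q3 -> reaches {q3}, no accept state (dead)
  q4 -> reaches accept state q0 (live)

{q3}


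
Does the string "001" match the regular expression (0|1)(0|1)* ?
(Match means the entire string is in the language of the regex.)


|string| = 3; first = '0'; last = '1'

Yes, "001" matches (0|1)(0|1)*


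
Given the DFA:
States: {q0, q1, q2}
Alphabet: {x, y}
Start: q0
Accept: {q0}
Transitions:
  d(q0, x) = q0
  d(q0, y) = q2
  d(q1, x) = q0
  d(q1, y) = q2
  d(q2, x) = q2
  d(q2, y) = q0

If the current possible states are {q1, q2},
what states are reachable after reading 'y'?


Apply transition on 'y' from each current state:
  d(q1, y) = q2
  d(q2, y) = q0

{q0, q2}


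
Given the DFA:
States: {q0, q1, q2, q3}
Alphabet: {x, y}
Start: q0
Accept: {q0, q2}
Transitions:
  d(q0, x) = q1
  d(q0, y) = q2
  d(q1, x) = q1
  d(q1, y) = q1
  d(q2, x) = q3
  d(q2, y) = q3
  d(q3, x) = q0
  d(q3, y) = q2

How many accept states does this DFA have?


Accept states listed: {q0, q2}
Counting: q0(1) q2(2)

2


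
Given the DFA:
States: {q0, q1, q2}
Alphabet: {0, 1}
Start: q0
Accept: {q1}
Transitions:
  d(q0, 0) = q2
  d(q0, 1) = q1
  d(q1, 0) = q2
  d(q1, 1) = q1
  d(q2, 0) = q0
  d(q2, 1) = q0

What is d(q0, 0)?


Looking up transition d(q0, 0)

q2


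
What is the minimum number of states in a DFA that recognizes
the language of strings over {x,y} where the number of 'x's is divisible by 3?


States track (count of 'x') mod 3.
Need 3 states: one per remainder 0..2; accept = remainder 0.

3


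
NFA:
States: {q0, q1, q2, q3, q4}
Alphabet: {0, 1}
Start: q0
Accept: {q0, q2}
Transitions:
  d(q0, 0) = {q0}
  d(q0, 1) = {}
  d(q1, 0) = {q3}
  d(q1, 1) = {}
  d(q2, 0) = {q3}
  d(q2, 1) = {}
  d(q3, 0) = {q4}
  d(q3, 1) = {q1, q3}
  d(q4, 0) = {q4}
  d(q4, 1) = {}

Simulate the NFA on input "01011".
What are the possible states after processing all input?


Start: {q0}
  --0--> {q0}
  --1--> {}
  --0--> {}
  --1--> {}
  --1--> {}

{} (empty set, no valid transitions)


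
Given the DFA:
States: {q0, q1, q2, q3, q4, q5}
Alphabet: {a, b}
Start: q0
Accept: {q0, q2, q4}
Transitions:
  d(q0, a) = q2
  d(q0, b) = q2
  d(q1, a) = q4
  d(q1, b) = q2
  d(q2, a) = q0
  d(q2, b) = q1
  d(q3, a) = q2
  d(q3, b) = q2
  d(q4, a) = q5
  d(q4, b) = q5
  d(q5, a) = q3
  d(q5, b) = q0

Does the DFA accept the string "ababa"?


Trace: q0 -> q2 -> q1 -> q4 -> q5 -> q3
Final state: q3
Accept states: {q0, q2, q4}

No, rejected (final state q3 is not an accept state)


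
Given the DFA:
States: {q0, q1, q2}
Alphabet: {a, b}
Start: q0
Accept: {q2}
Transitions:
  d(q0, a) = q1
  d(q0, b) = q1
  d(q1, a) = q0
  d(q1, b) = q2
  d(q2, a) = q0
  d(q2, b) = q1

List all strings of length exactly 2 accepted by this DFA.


All strings of length 2: 4 total
Accepted: 2

"ab", "bb"


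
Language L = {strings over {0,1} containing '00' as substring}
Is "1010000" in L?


'00' occurs at index 3

Yes, "1010000" is in L


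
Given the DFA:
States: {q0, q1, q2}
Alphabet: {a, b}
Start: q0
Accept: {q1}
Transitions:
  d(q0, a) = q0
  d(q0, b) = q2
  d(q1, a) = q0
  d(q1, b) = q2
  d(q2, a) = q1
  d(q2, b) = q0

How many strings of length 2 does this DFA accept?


Enumerating all length-2 strings:
  "aa" -> q0 [reject]
  "ab" -> q2 [reject]
  "ba" -> q1 [accept]
  "bb" -> q0 [reject]

1 out of 4


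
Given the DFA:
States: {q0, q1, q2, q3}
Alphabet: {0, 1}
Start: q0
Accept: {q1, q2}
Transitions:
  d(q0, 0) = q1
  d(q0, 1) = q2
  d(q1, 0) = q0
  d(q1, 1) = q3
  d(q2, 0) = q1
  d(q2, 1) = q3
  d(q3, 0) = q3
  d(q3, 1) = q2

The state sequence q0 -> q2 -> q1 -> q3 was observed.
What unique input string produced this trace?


Trace back each transition to find the symbol:
  q0 --[1]--> q2
  q2 --[0]--> q1
  q1 --[1]--> q3

"101"


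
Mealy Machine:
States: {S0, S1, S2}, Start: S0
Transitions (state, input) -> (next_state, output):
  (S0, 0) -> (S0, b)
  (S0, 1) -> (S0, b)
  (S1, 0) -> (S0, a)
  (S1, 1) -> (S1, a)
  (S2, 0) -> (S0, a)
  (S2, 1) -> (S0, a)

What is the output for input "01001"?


Step-by-step:
  (S0, 0) -> (S0, b)
  (S0, 1) -> (S0, b)
  (S0, 0) -> (S0, b)
  (S0, 0) -> (S0, b)
  (S0, 1) -> (S0, b)

"bbbbb"


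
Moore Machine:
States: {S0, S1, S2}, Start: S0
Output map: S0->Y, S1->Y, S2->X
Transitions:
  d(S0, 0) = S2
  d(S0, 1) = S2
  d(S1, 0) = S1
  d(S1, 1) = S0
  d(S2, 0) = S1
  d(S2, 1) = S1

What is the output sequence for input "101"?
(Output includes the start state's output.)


Start: S0 (output Y)
  --1--> S2 (output X)
  --0--> S1 (output Y)
  --1--> S0 (output Y)

"YXYY"


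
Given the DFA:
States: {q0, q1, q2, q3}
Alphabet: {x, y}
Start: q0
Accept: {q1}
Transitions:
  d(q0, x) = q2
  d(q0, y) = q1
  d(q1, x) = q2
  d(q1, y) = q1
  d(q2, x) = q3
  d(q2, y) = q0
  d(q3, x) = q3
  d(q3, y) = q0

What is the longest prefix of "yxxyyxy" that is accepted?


Run the DFA, marking each prefix where the state is accepting:
  "" -> q0 [reject]
  "y" -> q1 [accept]
  "yx" -> q2 [reject]
  "yxx" -> q3 [reject]
  "yxxy" -> q0 [reject]
  "yxxyy" -> q1 [accept]
  "yxxyyx" -> q2 [reject]
  "yxxyyxy" -> q0 [reject]

"yxxyy"


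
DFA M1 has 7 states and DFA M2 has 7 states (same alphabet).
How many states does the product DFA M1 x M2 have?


Product construction pairs every M1 state with every M2 state.
7 * 7 = 49

49


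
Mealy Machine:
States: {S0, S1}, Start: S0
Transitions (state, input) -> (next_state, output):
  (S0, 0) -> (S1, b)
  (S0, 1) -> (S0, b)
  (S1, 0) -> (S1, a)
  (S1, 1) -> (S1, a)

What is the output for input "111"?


Step-by-step:
  (S0, 1) -> (S0, b)
  (S0, 1) -> (S0, b)
  (S0, 1) -> (S0, b)

"bbb"


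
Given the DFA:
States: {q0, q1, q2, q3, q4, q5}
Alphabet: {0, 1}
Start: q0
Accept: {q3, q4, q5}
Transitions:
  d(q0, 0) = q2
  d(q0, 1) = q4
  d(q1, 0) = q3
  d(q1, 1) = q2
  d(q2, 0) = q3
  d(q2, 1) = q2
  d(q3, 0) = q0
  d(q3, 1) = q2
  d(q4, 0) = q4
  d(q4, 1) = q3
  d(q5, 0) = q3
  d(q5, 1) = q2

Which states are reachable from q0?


BFS from q0:
  layer 0: {q0}
  layer 1: {q2, q4}
  layer 2: {q3}

{q0, q2, q3, q4}


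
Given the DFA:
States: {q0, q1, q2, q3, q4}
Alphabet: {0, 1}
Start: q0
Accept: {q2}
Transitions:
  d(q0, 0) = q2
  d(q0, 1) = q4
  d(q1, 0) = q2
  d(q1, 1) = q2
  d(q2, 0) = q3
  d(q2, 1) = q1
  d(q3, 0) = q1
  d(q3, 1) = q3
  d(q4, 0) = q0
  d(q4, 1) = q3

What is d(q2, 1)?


Looking up transition d(q2, 1)

q1


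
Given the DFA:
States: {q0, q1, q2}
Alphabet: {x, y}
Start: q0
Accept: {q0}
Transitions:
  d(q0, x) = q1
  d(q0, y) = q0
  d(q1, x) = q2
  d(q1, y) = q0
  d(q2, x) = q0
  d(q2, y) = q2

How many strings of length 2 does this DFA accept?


Enumerating all length-2 strings:
  "xx" -> q2 [reject]
  "xy" -> q0 [accept]
  "yx" -> q1 [reject]
  "yy" -> q0 [accept]

2 out of 4


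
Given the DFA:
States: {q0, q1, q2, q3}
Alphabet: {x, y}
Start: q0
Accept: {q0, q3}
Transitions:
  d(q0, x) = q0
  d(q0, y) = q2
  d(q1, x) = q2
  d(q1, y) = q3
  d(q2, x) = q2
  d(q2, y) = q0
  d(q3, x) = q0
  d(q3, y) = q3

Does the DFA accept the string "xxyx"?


Trace: q0 -> q0 -> q0 -> q2 -> q2
Final state: q2
Accept states: {q0, q3}

No, rejected (final state q2 is not an accept state)


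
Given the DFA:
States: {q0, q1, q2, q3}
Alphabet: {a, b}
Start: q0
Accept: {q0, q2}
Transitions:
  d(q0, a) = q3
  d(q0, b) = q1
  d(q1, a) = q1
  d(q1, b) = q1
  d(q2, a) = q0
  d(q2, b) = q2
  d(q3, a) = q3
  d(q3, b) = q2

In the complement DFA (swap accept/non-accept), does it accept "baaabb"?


Trace: q0 -> q1 -> q1 -> q1 -> q1 -> q1 -> q1
Final: q1
Original accept: {q0, q2}
Complement: q1 is not in original accept

Yes, complement accepts (original rejects)


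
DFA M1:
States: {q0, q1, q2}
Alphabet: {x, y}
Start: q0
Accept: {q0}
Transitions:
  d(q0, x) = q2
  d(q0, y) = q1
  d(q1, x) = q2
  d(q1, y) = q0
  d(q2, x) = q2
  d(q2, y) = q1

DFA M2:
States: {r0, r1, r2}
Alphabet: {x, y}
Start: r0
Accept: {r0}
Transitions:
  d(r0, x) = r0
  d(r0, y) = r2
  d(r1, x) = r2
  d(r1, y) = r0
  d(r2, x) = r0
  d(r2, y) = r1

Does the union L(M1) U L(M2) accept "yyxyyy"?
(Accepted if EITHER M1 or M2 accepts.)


M1: final=q1 accepted=False
M2: final=r2 accepted=False

No, union rejects (neither accepts)


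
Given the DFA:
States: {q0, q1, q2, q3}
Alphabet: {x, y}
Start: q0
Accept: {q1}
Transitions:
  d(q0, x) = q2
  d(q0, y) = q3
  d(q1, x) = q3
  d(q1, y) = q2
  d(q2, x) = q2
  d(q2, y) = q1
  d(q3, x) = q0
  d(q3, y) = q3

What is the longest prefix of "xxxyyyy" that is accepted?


Run the DFA, marking each prefix where the state is accepting:
  "" -> q0 [reject]
  "x" -> q2 [reject]
  "xx" -> q2 [reject]
  "xxx" -> q2 [reject]
  "xxxy" -> q1 [accept]
  "xxxyy" -> q2 [reject]
  "xxxyyy" -> q1 [accept]
  "xxxyyyy" -> q2 [reject]

"xxxyyy"


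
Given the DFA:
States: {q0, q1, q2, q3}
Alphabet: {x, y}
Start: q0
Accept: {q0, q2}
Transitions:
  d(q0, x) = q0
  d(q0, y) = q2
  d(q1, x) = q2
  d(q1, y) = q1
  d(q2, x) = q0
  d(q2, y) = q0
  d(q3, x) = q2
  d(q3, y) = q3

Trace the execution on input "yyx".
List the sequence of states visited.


Input: yyx
d(q0, y) = q2
d(q2, y) = q0
d(q0, x) = q0


q0 -> q2 -> q0 -> q0


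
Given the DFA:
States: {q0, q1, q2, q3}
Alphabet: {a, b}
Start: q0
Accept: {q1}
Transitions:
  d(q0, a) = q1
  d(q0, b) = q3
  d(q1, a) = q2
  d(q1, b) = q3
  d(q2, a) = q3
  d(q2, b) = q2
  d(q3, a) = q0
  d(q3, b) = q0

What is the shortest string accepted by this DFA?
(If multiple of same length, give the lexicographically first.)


BFS by string length (lex-first path to each state shown):
  len 0: q0<-""
  len 1: q1<-"a", q3<-"b"
Found accept state at length 1.

"a"


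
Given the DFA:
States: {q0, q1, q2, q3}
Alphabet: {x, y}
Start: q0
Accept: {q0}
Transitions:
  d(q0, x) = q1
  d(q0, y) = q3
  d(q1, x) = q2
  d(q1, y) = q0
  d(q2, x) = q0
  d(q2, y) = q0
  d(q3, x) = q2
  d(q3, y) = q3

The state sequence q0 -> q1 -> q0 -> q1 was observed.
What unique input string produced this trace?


Trace back each transition to find the symbol:
  q0 --[x]--> q1
  q1 --[y]--> q0
  q0 --[x]--> q1

"xyx"


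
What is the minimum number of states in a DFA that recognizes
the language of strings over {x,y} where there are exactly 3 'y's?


States: count = 0, 1, ..., 3 (that's 4 states), plus a dead state for count > 3.
Total: 4 + 1 = 5. Accept = count-3 state.

5


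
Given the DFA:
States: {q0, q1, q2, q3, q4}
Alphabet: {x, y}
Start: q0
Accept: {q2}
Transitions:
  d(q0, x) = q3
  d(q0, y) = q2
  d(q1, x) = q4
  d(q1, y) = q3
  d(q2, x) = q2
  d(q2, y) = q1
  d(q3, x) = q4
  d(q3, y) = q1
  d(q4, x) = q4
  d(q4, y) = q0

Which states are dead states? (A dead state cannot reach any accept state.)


Forward reachability from each state:
  q0 -> reaches accept state q2 (live)
  q1 -> reaches accept state q2 (live)
  q2 -> reaches accept state q2 (live)
  q3 -> reaches accept state q2 (live)
  q4 -> reaches accept state q2 (live)

None (all states can reach an accept state)


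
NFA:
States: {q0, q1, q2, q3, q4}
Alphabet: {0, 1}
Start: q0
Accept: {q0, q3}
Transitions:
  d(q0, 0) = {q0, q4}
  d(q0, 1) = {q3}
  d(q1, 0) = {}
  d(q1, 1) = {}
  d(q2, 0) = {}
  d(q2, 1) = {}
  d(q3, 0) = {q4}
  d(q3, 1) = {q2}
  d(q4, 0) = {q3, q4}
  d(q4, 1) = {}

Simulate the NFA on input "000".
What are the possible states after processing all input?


Start: {q0}
  --0--> {q0, q4}
  --0--> {q0, q3, q4}
  --0--> {q0, q3, q4}

{q0, q3, q4}


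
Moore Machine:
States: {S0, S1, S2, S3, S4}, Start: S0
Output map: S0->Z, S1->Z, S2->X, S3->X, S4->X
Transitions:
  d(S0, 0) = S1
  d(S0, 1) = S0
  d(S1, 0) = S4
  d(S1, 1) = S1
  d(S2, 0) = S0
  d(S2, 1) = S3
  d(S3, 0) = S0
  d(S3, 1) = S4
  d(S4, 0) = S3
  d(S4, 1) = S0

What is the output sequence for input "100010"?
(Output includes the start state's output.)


Start: S0 (output Z)
  --1--> S0 (output Z)
  --0--> S1 (output Z)
  --0--> S4 (output X)
  --0--> S3 (output X)
  --1--> S4 (output X)
  --0--> S3 (output X)

"ZZZXXXX"


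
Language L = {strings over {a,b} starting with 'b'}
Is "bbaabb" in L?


first symbol = 'b'

Yes, "bbaabb" is in L


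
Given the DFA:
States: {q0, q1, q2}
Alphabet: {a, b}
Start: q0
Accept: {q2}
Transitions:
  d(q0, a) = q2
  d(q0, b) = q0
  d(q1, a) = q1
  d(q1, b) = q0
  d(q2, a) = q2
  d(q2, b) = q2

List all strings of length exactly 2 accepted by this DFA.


All strings of length 2: 4 total
Accepted: 3

"aa", "ab", "ba"


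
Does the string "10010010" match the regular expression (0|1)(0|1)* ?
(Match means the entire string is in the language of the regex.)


|string| = 8; first = '1'; last = '0'

Yes, "10010010" matches (0|1)(0|1)*


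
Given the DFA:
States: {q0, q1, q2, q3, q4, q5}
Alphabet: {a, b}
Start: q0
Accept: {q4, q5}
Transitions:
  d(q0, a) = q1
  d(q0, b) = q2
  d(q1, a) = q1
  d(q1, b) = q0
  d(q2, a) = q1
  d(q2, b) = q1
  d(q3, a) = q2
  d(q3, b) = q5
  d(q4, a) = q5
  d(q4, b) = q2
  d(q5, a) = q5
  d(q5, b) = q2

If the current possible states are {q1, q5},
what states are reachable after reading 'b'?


Apply transition on 'b' from each current state:
  d(q1, b) = q0
  d(q5, b) = q2

{q0, q2}


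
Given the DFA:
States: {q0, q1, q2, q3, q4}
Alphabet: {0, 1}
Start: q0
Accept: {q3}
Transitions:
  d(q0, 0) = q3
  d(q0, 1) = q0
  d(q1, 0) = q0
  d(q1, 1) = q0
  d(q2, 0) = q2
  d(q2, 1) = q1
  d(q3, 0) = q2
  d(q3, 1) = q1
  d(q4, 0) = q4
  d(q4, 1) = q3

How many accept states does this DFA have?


Accept states listed: {q3}
Counting: q3(1)

1


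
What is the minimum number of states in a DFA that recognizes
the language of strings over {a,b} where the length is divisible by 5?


States track (length) mod 5.
Need 5 states: one per remainder 0..4; accept = remainder 0.

5


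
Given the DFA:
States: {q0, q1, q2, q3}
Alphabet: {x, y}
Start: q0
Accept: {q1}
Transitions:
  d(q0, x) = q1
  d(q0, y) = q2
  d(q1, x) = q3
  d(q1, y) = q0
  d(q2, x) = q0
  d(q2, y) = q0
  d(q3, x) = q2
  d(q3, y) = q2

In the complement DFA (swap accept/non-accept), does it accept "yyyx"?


Trace: q0 -> q2 -> q0 -> q2 -> q0
Final: q0
Original accept: {q1}
Complement: q0 is not in original accept

Yes, complement accepts (original rejects)


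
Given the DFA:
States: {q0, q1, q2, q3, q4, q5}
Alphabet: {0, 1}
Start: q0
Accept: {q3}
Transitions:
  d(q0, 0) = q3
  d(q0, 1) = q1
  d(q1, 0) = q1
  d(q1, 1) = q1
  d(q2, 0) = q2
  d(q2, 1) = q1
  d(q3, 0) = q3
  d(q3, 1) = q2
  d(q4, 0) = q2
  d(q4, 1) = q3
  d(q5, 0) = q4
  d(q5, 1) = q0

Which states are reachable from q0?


BFS from q0:
  layer 0: {q0}
  layer 1: {q1, q3}
  layer 2: {q2}

{q0, q1, q2, q3}


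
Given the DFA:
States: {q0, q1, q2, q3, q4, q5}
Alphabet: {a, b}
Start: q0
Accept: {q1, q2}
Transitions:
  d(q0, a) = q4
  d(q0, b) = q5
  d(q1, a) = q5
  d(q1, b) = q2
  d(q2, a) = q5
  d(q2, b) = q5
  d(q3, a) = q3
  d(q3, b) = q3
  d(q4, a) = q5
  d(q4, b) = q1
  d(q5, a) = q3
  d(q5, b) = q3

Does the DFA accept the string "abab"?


Trace: q0 -> q4 -> q1 -> q5 -> q3
Final state: q3
Accept states: {q1, q2}

No, rejected (final state q3 is not an accept state)
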